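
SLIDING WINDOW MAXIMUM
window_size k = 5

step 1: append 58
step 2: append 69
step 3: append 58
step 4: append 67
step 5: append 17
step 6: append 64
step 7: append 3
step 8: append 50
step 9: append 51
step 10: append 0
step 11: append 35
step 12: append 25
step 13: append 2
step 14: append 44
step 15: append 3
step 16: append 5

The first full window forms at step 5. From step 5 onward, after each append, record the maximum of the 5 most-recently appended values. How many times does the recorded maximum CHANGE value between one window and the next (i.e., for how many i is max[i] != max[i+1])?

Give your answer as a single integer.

Answer: 4

Derivation:
step 1: append 58 -> window=[58] (not full yet)
step 2: append 69 -> window=[58, 69] (not full yet)
step 3: append 58 -> window=[58, 69, 58] (not full yet)
step 4: append 67 -> window=[58, 69, 58, 67] (not full yet)
step 5: append 17 -> window=[58, 69, 58, 67, 17] -> max=69
step 6: append 64 -> window=[69, 58, 67, 17, 64] -> max=69
step 7: append 3 -> window=[58, 67, 17, 64, 3] -> max=67
step 8: append 50 -> window=[67, 17, 64, 3, 50] -> max=67
step 9: append 51 -> window=[17, 64, 3, 50, 51] -> max=64
step 10: append 0 -> window=[64, 3, 50, 51, 0] -> max=64
step 11: append 35 -> window=[3, 50, 51, 0, 35] -> max=51
step 12: append 25 -> window=[50, 51, 0, 35, 25] -> max=51
step 13: append 2 -> window=[51, 0, 35, 25, 2] -> max=51
step 14: append 44 -> window=[0, 35, 25, 2, 44] -> max=44
step 15: append 3 -> window=[35, 25, 2, 44, 3] -> max=44
step 16: append 5 -> window=[25, 2, 44, 3, 5] -> max=44
Recorded maximums: 69 69 67 67 64 64 51 51 51 44 44 44
Changes between consecutive maximums: 4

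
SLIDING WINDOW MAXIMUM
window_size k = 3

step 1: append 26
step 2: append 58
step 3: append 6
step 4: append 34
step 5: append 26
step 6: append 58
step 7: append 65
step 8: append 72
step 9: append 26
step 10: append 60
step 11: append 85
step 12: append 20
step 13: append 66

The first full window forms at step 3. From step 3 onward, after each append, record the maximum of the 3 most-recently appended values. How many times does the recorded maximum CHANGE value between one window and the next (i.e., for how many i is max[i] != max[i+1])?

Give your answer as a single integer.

Answer: 5

Derivation:
step 1: append 26 -> window=[26] (not full yet)
step 2: append 58 -> window=[26, 58] (not full yet)
step 3: append 6 -> window=[26, 58, 6] -> max=58
step 4: append 34 -> window=[58, 6, 34] -> max=58
step 5: append 26 -> window=[6, 34, 26] -> max=34
step 6: append 58 -> window=[34, 26, 58] -> max=58
step 7: append 65 -> window=[26, 58, 65] -> max=65
step 8: append 72 -> window=[58, 65, 72] -> max=72
step 9: append 26 -> window=[65, 72, 26] -> max=72
step 10: append 60 -> window=[72, 26, 60] -> max=72
step 11: append 85 -> window=[26, 60, 85] -> max=85
step 12: append 20 -> window=[60, 85, 20] -> max=85
step 13: append 66 -> window=[85, 20, 66] -> max=85
Recorded maximums: 58 58 34 58 65 72 72 72 85 85 85
Changes between consecutive maximums: 5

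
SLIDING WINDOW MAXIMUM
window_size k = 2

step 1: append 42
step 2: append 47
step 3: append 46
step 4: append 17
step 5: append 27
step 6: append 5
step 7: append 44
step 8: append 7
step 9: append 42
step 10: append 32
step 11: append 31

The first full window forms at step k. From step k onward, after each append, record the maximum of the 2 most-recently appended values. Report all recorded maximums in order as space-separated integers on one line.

step 1: append 42 -> window=[42] (not full yet)
step 2: append 47 -> window=[42, 47] -> max=47
step 3: append 46 -> window=[47, 46] -> max=47
step 4: append 17 -> window=[46, 17] -> max=46
step 5: append 27 -> window=[17, 27] -> max=27
step 6: append 5 -> window=[27, 5] -> max=27
step 7: append 44 -> window=[5, 44] -> max=44
step 8: append 7 -> window=[44, 7] -> max=44
step 9: append 42 -> window=[7, 42] -> max=42
step 10: append 32 -> window=[42, 32] -> max=42
step 11: append 31 -> window=[32, 31] -> max=32

Answer: 47 47 46 27 27 44 44 42 42 32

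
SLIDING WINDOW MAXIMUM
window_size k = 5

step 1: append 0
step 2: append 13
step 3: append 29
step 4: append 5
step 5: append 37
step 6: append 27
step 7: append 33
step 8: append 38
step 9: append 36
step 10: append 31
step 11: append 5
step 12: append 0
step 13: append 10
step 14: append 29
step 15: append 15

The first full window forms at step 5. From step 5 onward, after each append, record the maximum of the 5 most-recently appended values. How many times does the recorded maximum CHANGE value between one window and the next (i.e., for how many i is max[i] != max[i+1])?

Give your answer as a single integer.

Answer: 4

Derivation:
step 1: append 0 -> window=[0] (not full yet)
step 2: append 13 -> window=[0, 13] (not full yet)
step 3: append 29 -> window=[0, 13, 29] (not full yet)
step 4: append 5 -> window=[0, 13, 29, 5] (not full yet)
step 5: append 37 -> window=[0, 13, 29, 5, 37] -> max=37
step 6: append 27 -> window=[13, 29, 5, 37, 27] -> max=37
step 7: append 33 -> window=[29, 5, 37, 27, 33] -> max=37
step 8: append 38 -> window=[5, 37, 27, 33, 38] -> max=38
step 9: append 36 -> window=[37, 27, 33, 38, 36] -> max=38
step 10: append 31 -> window=[27, 33, 38, 36, 31] -> max=38
step 11: append 5 -> window=[33, 38, 36, 31, 5] -> max=38
step 12: append 0 -> window=[38, 36, 31, 5, 0] -> max=38
step 13: append 10 -> window=[36, 31, 5, 0, 10] -> max=36
step 14: append 29 -> window=[31, 5, 0, 10, 29] -> max=31
step 15: append 15 -> window=[5, 0, 10, 29, 15] -> max=29
Recorded maximums: 37 37 37 38 38 38 38 38 36 31 29
Changes between consecutive maximums: 4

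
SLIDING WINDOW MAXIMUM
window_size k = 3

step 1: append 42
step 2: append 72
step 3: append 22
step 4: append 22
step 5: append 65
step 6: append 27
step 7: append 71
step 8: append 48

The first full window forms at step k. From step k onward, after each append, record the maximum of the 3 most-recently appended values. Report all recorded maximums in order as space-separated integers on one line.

Answer: 72 72 65 65 71 71

Derivation:
step 1: append 42 -> window=[42] (not full yet)
step 2: append 72 -> window=[42, 72] (not full yet)
step 3: append 22 -> window=[42, 72, 22] -> max=72
step 4: append 22 -> window=[72, 22, 22] -> max=72
step 5: append 65 -> window=[22, 22, 65] -> max=65
step 6: append 27 -> window=[22, 65, 27] -> max=65
step 7: append 71 -> window=[65, 27, 71] -> max=71
step 8: append 48 -> window=[27, 71, 48] -> max=71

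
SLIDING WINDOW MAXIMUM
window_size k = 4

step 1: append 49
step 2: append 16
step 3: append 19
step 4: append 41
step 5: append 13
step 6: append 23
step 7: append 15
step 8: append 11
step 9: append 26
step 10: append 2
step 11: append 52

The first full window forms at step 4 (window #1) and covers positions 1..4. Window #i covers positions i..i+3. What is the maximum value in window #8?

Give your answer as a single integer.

step 1: append 49 -> window=[49] (not full yet)
step 2: append 16 -> window=[49, 16] (not full yet)
step 3: append 19 -> window=[49, 16, 19] (not full yet)
step 4: append 41 -> window=[49, 16, 19, 41] -> max=49
step 5: append 13 -> window=[16, 19, 41, 13] -> max=41
step 6: append 23 -> window=[19, 41, 13, 23] -> max=41
step 7: append 15 -> window=[41, 13, 23, 15] -> max=41
step 8: append 11 -> window=[13, 23, 15, 11] -> max=23
step 9: append 26 -> window=[23, 15, 11, 26] -> max=26
step 10: append 2 -> window=[15, 11, 26, 2] -> max=26
step 11: append 52 -> window=[11, 26, 2, 52] -> max=52
Window #8 max = 52

Answer: 52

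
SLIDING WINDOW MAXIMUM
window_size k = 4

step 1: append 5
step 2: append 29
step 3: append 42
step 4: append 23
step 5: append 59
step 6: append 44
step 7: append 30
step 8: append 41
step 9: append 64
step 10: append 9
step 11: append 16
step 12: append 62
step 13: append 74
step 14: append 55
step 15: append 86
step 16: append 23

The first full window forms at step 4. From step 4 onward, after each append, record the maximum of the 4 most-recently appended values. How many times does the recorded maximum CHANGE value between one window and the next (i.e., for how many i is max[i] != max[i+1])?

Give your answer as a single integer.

Answer: 4

Derivation:
step 1: append 5 -> window=[5] (not full yet)
step 2: append 29 -> window=[5, 29] (not full yet)
step 3: append 42 -> window=[5, 29, 42] (not full yet)
step 4: append 23 -> window=[5, 29, 42, 23] -> max=42
step 5: append 59 -> window=[29, 42, 23, 59] -> max=59
step 6: append 44 -> window=[42, 23, 59, 44] -> max=59
step 7: append 30 -> window=[23, 59, 44, 30] -> max=59
step 8: append 41 -> window=[59, 44, 30, 41] -> max=59
step 9: append 64 -> window=[44, 30, 41, 64] -> max=64
step 10: append 9 -> window=[30, 41, 64, 9] -> max=64
step 11: append 16 -> window=[41, 64, 9, 16] -> max=64
step 12: append 62 -> window=[64, 9, 16, 62] -> max=64
step 13: append 74 -> window=[9, 16, 62, 74] -> max=74
step 14: append 55 -> window=[16, 62, 74, 55] -> max=74
step 15: append 86 -> window=[62, 74, 55, 86] -> max=86
step 16: append 23 -> window=[74, 55, 86, 23] -> max=86
Recorded maximums: 42 59 59 59 59 64 64 64 64 74 74 86 86
Changes between consecutive maximums: 4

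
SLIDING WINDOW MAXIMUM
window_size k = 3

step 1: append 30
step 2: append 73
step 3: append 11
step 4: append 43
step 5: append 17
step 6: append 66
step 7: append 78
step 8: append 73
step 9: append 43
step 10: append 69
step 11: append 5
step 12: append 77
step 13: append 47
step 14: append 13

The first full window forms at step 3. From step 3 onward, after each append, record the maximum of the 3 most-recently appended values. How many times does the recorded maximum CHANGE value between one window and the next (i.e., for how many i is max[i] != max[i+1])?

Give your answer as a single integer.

step 1: append 30 -> window=[30] (not full yet)
step 2: append 73 -> window=[30, 73] (not full yet)
step 3: append 11 -> window=[30, 73, 11] -> max=73
step 4: append 43 -> window=[73, 11, 43] -> max=73
step 5: append 17 -> window=[11, 43, 17] -> max=43
step 6: append 66 -> window=[43, 17, 66] -> max=66
step 7: append 78 -> window=[17, 66, 78] -> max=78
step 8: append 73 -> window=[66, 78, 73] -> max=78
step 9: append 43 -> window=[78, 73, 43] -> max=78
step 10: append 69 -> window=[73, 43, 69] -> max=73
step 11: append 5 -> window=[43, 69, 5] -> max=69
step 12: append 77 -> window=[69, 5, 77] -> max=77
step 13: append 47 -> window=[5, 77, 47] -> max=77
step 14: append 13 -> window=[77, 47, 13] -> max=77
Recorded maximums: 73 73 43 66 78 78 78 73 69 77 77 77
Changes between consecutive maximums: 6

Answer: 6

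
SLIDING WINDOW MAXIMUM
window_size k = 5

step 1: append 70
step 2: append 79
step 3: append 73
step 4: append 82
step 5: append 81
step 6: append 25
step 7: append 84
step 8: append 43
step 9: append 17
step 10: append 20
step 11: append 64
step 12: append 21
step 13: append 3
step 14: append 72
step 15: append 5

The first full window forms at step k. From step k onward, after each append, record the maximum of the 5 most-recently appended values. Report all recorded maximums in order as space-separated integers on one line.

Answer: 82 82 84 84 84 84 84 64 64 72 72

Derivation:
step 1: append 70 -> window=[70] (not full yet)
step 2: append 79 -> window=[70, 79] (not full yet)
step 3: append 73 -> window=[70, 79, 73] (not full yet)
step 4: append 82 -> window=[70, 79, 73, 82] (not full yet)
step 5: append 81 -> window=[70, 79, 73, 82, 81] -> max=82
step 6: append 25 -> window=[79, 73, 82, 81, 25] -> max=82
step 7: append 84 -> window=[73, 82, 81, 25, 84] -> max=84
step 8: append 43 -> window=[82, 81, 25, 84, 43] -> max=84
step 9: append 17 -> window=[81, 25, 84, 43, 17] -> max=84
step 10: append 20 -> window=[25, 84, 43, 17, 20] -> max=84
step 11: append 64 -> window=[84, 43, 17, 20, 64] -> max=84
step 12: append 21 -> window=[43, 17, 20, 64, 21] -> max=64
step 13: append 3 -> window=[17, 20, 64, 21, 3] -> max=64
step 14: append 72 -> window=[20, 64, 21, 3, 72] -> max=72
step 15: append 5 -> window=[64, 21, 3, 72, 5] -> max=72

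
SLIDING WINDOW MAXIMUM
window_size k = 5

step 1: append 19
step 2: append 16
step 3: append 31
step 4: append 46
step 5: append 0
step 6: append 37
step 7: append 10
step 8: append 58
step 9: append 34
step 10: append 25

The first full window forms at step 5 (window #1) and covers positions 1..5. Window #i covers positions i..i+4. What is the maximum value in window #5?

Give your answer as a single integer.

step 1: append 19 -> window=[19] (not full yet)
step 2: append 16 -> window=[19, 16] (not full yet)
step 3: append 31 -> window=[19, 16, 31] (not full yet)
step 4: append 46 -> window=[19, 16, 31, 46] (not full yet)
step 5: append 0 -> window=[19, 16, 31, 46, 0] -> max=46
step 6: append 37 -> window=[16, 31, 46, 0, 37] -> max=46
step 7: append 10 -> window=[31, 46, 0, 37, 10] -> max=46
step 8: append 58 -> window=[46, 0, 37, 10, 58] -> max=58
step 9: append 34 -> window=[0, 37, 10, 58, 34] -> max=58
Window #5 max = 58

Answer: 58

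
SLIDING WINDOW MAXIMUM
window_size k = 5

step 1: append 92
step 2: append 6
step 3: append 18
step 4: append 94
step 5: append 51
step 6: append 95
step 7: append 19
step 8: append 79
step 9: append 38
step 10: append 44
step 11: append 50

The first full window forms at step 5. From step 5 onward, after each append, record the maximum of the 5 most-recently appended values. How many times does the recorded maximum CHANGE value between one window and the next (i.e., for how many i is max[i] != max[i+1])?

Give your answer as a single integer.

step 1: append 92 -> window=[92] (not full yet)
step 2: append 6 -> window=[92, 6] (not full yet)
step 3: append 18 -> window=[92, 6, 18] (not full yet)
step 4: append 94 -> window=[92, 6, 18, 94] (not full yet)
step 5: append 51 -> window=[92, 6, 18, 94, 51] -> max=94
step 6: append 95 -> window=[6, 18, 94, 51, 95] -> max=95
step 7: append 19 -> window=[18, 94, 51, 95, 19] -> max=95
step 8: append 79 -> window=[94, 51, 95, 19, 79] -> max=95
step 9: append 38 -> window=[51, 95, 19, 79, 38] -> max=95
step 10: append 44 -> window=[95, 19, 79, 38, 44] -> max=95
step 11: append 50 -> window=[19, 79, 38, 44, 50] -> max=79
Recorded maximums: 94 95 95 95 95 95 79
Changes between consecutive maximums: 2

Answer: 2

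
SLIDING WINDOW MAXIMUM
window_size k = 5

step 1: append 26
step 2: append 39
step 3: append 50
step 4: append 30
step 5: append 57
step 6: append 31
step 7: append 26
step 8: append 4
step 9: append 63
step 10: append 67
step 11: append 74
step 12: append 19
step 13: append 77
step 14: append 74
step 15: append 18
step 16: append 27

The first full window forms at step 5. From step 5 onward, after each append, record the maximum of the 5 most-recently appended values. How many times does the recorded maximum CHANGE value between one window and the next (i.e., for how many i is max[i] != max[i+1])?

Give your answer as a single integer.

step 1: append 26 -> window=[26] (not full yet)
step 2: append 39 -> window=[26, 39] (not full yet)
step 3: append 50 -> window=[26, 39, 50] (not full yet)
step 4: append 30 -> window=[26, 39, 50, 30] (not full yet)
step 5: append 57 -> window=[26, 39, 50, 30, 57] -> max=57
step 6: append 31 -> window=[39, 50, 30, 57, 31] -> max=57
step 7: append 26 -> window=[50, 30, 57, 31, 26] -> max=57
step 8: append 4 -> window=[30, 57, 31, 26, 4] -> max=57
step 9: append 63 -> window=[57, 31, 26, 4, 63] -> max=63
step 10: append 67 -> window=[31, 26, 4, 63, 67] -> max=67
step 11: append 74 -> window=[26, 4, 63, 67, 74] -> max=74
step 12: append 19 -> window=[4, 63, 67, 74, 19] -> max=74
step 13: append 77 -> window=[63, 67, 74, 19, 77] -> max=77
step 14: append 74 -> window=[67, 74, 19, 77, 74] -> max=77
step 15: append 18 -> window=[74, 19, 77, 74, 18] -> max=77
step 16: append 27 -> window=[19, 77, 74, 18, 27] -> max=77
Recorded maximums: 57 57 57 57 63 67 74 74 77 77 77 77
Changes between consecutive maximums: 4

Answer: 4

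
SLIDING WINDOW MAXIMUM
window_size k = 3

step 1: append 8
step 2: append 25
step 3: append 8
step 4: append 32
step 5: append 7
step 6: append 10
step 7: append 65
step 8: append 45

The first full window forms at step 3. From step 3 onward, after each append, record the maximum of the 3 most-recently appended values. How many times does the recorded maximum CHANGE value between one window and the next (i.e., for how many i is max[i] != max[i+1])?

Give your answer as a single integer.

Answer: 2

Derivation:
step 1: append 8 -> window=[8] (not full yet)
step 2: append 25 -> window=[8, 25] (not full yet)
step 3: append 8 -> window=[8, 25, 8] -> max=25
step 4: append 32 -> window=[25, 8, 32] -> max=32
step 5: append 7 -> window=[8, 32, 7] -> max=32
step 6: append 10 -> window=[32, 7, 10] -> max=32
step 7: append 65 -> window=[7, 10, 65] -> max=65
step 8: append 45 -> window=[10, 65, 45] -> max=65
Recorded maximums: 25 32 32 32 65 65
Changes between consecutive maximums: 2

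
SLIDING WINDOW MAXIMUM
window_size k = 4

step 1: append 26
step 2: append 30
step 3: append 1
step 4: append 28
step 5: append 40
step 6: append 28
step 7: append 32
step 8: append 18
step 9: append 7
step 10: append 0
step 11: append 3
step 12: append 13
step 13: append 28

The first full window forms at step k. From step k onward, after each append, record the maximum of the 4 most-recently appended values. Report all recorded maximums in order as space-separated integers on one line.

Answer: 30 40 40 40 40 32 32 18 13 28

Derivation:
step 1: append 26 -> window=[26] (not full yet)
step 2: append 30 -> window=[26, 30] (not full yet)
step 3: append 1 -> window=[26, 30, 1] (not full yet)
step 4: append 28 -> window=[26, 30, 1, 28] -> max=30
step 5: append 40 -> window=[30, 1, 28, 40] -> max=40
step 6: append 28 -> window=[1, 28, 40, 28] -> max=40
step 7: append 32 -> window=[28, 40, 28, 32] -> max=40
step 8: append 18 -> window=[40, 28, 32, 18] -> max=40
step 9: append 7 -> window=[28, 32, 18, 7] -> max=32
step 10: append 0 -> window=[32, 18, 7, 0] -> max=32
step 11: append 3 -> window=[18, 7, 0, 3] -> max=18
step 12: append 13 -> window=[7, 0, 3, 13] -> max=13
step 13: append 28 -> window=[0, 3, 13, 28] -> max=28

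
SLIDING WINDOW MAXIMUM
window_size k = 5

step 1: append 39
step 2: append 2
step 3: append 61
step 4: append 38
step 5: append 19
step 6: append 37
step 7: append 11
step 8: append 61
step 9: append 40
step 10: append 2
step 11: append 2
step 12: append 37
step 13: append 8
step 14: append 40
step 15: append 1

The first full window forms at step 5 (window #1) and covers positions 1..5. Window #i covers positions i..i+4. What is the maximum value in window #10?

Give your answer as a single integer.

Answer: 40

Derivation:
step 1: append 39 -> window=[39] (not full yet)
step 2: append 2 -> window=[39, 2] (not full yet)
step 3: append 61 -> window=[39, 2, 61] (not full yet)
step 4: append 38 -> window=[39, 2, 61, 38] (not full yet)
step 5: append 19 -> window=[39, 2, 61, 38, 19] -> max=61
step 6: append 37 -> window=[2, 61, 38, 19, 37] -> max=61
step 7: append 11 -> window=[61, 38, 19, 37, 11] -> max=61
step 8: append 61 -> window=[38, 19, 37, 11, 61] -> max=61
step 9: append 40 -> window=[19, 37, 11, 61, 40] -> max=61
step 10: append 2 -> window=[37, 11, 61, 40, 2] -> max=61
step 11: append 2 -> window=[11, 61, 40, 2, 2] -> max=61
step 12: append 37 -> window=[61, 40, 2, 2, 37] -> max=61
step 13: append 8 -> window=[40, 2, 2, 37, 8] -> max=40
step 14: append 40 -> window=[2, 2, 37, 8, 40] -> max=40
Window #10 max = 40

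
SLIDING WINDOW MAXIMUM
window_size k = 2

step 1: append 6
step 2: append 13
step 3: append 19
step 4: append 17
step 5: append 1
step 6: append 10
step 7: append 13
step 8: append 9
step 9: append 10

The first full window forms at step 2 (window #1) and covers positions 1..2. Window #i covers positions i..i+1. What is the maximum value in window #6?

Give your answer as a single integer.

Answer: 13

Derivation:
step 1: append 6 -> window=[6] (not full yet)
step 2: append 13 -> window=[6, 13] -> max=13
step 3: append 19 -> window=[13, 19] -> max=19
step 4: append 17 -> window=[19, 17] -> max=19
step 5: append 1 -> window=[17, 1] -> max=17
step 6: append 10 -> window=[1, 10] -> max=10
step 7: append 13 -> window=[10, 13] -> max=13
Window #6 max = 13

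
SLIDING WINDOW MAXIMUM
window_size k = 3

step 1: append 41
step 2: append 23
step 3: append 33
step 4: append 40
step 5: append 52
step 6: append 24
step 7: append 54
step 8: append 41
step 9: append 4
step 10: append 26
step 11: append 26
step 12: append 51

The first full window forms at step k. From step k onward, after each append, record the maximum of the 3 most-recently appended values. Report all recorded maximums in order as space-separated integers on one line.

step 1: append 41 -> window=[41] (not full yet)
step 2: append 23 -> window=[41, 23] (not full yet)
step 3: append 33 -> window=[41, 23, 33] -> max=41
step 4: append 40 -> window=[23, 33, 40] -> max=40
step 5: append 52 -> window=[33, 40, 52] -> max=52
step 6: append 24 -> window=[40, 52, 24] -> max=52
step 7: append 54 -> window=[52, 24, 54] -> max=54
step 8: append 41 -> window=[24, 54, 41] -> max=54
step 9: append 4 -> window=[54, 41, 4] -> max=54
step 10: append 26 -> window=[41, 4, 26] -> max=41
step 11: append 26 -> window=[4, 26, 26] -> max=26
step 12: append 51 -> window=[26, 26, 51] -> max=51

Answer: 41 40 52 52 54 54 54 41 26 51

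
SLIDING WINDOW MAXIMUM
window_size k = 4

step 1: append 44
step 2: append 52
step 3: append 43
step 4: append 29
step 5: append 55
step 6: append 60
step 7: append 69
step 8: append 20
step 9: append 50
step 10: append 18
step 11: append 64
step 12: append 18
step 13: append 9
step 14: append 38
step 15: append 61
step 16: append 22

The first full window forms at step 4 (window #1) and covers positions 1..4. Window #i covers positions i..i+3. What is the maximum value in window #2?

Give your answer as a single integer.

step 1: append 44 -> window=[44] (not full yet)
step 2: append 52 -> window=[44, 52] (not full yet)
step 3: append 43 -> window=[44, 52, 43] (not full yet)
step 4: append 29 -> window=[44, 52, 43, 29] -> max=52
step 5: append 55 -> window=[52, 43, 29, 55] -> max=55
Window #2 max = 55

Answer: 55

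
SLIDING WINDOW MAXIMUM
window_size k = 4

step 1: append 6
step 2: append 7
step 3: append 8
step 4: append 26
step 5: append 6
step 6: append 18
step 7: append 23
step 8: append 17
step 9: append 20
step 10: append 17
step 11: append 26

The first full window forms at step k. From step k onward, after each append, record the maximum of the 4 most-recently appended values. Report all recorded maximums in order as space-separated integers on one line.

step 1: append 6 -> window=[6] (not full yet)
step 2: append 7 -> window=[6, 7] (not full yet)
step 3: append 8 -> window=[6, 7, 8] (not full yet)
step 4: append 26 -> window=[6, 7, 8, 26] -> max=26
step 5: append 6 -> window=[7, 8, 26, 6] -> max=26
step 6: append 18 -> window=[8, 26, 6, 18] -> max=26
step 7: append 23 -> window=[26, 6, 18, 23] -> max=26
step 8: append 17 -> window=[6, 18, 23, 17] -> max=23
step 9: append 20 -> window=[18, 23, 17, 20] -> max=23
step 10: append 17 -> window=[23, 17, 20, 17] -> max=23
step 11: append 26 -> window=[17, 20, 17, 26] -> max=26

Answer: 26 26 26 26 23 23 23 26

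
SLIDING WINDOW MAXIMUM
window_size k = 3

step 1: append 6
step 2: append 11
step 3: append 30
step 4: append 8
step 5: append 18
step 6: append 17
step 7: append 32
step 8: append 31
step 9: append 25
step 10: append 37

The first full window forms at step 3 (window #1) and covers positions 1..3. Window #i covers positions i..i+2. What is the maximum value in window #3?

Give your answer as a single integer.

Answer: 30

Derivation:
step 1: append 6 -> window=[6] (not full yet)
step 2: append 11 -> window=[6, 11] (not full yet)
step 3: append 30 -> window=[6, 11, 30] -> max=30
step 4: append 8 -> window=[11, 30, 8] -> max=30
step 5: append 18 -> window=[30, 8, 18] -> max=30
Window #3 max = 30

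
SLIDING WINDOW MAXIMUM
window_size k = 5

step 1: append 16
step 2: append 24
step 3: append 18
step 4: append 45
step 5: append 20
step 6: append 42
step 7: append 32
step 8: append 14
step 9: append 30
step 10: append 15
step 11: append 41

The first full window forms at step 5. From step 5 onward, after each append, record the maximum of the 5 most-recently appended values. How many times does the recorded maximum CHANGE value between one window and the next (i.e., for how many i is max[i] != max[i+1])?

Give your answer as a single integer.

step 1: append 16 -> window=[16] (not full yet)
step 2: append 24 -> window=[16, 24] (not full yet)
step 3: append 18 -> window=[16, 24, 18] (not full yet)
step 4: append 45 -> window=[16, 24, 18, 45] (not full yet)
step 5: append 20 -> window=[16, 24, 18, 45, 20] -> max=45
step 6: append 42 -> window=[24, 18, 45, 20, 42] -> max=45
step 7: append 32 -> window=[18, 45, 20, 42, 32] -> max=45
step 8: append 14 -> window=[45, 20, 42, 32, 14] -> max=45
step 9: append 30 -> window=[20, 42, 32, 14, 30] -> max=42
step 10: append 15 -> window=[42, 32, 14, 30, 15] -> max=42
step 11: append 41 -> window=[32, 14, 30, 15, 41] -> max=41
Recorded maximums: 45 45 45 45 42 42 41
Changes between consecutive maximums: 2

Answer: 2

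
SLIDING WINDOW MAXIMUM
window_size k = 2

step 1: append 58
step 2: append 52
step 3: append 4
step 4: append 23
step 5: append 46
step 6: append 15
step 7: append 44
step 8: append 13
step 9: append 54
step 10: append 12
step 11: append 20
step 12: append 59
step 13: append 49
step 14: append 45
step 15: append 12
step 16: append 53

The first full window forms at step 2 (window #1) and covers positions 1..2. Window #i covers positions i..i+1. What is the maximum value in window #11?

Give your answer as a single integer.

Answer: 59

Derivation:
step 1: append 58 -> window=[58] (not full yet)
step 2: append 52 -> window=[58, 52] -> max=58
step 3: append 4 -> window=[52, 4] -> max=52
step 4: append 23 -> window=[4, 23] -> max=23
step 5: append 46 -> window=[23, 46] -> max=46
step 6: append 15 -> window=[46, 15] -> max=46
step 7: append 44 -> window=[15, 44] -> max=44
step 8: append 13 -> window=[44, 13] -> max=44
step 9: append 54 -> window=[13, 54] -> max=54
step 10: append 12 -> window=[54, 12] -> max=54
step 11: append 20 -> window=[12, 20] -> max=20
step 12: append 59 -> window=[20, 59] -> max=59
Window #11 max = 59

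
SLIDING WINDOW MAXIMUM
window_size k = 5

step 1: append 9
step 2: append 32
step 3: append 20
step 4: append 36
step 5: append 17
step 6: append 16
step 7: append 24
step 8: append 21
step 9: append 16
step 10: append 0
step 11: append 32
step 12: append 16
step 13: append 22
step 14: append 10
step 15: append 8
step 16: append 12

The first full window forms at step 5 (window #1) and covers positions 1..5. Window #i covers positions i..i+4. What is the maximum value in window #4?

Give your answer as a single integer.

Answer: 36

Derivation:
step 1: append 9 -> window=[9] (not full yet)
step 2: append 32 -> window=[9, 32] (not full yet)
step 3: append 20 -> window=[9, 32, 20] (not full yet)
step 4: append 36 -> window=[9, 32, 20, 36] (not full yet)
step 5: append 17 -> window=[9, 32, 20, 36, 17] -> max=36
step 6: append 16 -> window=[32, 20, 36, 17, 16] -> max=36
step 7: append 24 -> window=[20, 36, 17, 16, 24] -> max=36
step 8: append 21 -> window=[36, 17, 16, 24, 21] -> max=36
Window #4 max = 36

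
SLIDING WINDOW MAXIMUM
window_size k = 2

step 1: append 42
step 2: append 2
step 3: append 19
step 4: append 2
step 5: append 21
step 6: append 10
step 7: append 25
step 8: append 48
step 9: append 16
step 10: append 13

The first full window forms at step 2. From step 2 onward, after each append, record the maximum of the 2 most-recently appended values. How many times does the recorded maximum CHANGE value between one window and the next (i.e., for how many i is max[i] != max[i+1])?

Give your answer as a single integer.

step 1: append 42 -> window=[42] (not full yet)
step 2: append 2 -> window=[42, 2] -> max=42
step 3: append 19 -> window=[2, 19] -> max=19
step 4: append 2 -> window=[19, 2] -> max=19
step 5: append 21 -> window=[2, 21] -> max=21
step 6: append 10 -> window=[21, 10] -> max=21
step 7: append 25 -> window=[10, 25] -> max=25
step 8: append 48 -> window=[25, 48] -> max=48
step 9: append 16 -> window=[48, 16] -> max=48
step 10: append 13 -> window=[16, 13] -> max=16
Recorded maximums: 42 19 19 21 21 25 48 48 16
Changes between consecutive maximums: 5

Answer: 5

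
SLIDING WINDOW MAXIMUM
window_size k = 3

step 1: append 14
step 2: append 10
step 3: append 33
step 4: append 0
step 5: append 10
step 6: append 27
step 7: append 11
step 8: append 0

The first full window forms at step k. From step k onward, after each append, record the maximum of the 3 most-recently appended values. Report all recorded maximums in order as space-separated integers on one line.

Answer: 33 33 33 27 27 27

Derivation:
step 1: append 14 -> window=[14] (not full yet)
step 2: append 10 -> window=[14, 10] (not full yet)
step 3: append 33 -> window=[14, 10, 33] -> max=33
step 4: append 0 -> window=[10, 33, 0] -> max=33
step 5: append 10 -> window=[33, 0, 10] -> max=33
step 6: append 27 -> window=[0, 10, 27] -> max=27
step 7: append 11 -> window=[10, 27, 11] -> max=27
step 8: append 0 -> window=[27, 11, 0] -> max=27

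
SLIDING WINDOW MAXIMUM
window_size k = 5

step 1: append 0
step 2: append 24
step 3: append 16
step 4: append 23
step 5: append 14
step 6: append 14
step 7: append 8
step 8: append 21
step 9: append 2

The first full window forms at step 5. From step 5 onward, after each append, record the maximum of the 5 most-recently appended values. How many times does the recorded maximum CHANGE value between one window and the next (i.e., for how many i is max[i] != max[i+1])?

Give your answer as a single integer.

step 1: append 0 -> window=[0] (not full yet)
step 2: append 24 -> window=[0, 24] (not full yet)
step 3: append 16 -> window=[0, 24, 16] (not full yet)
step 4: append 23 -> window=[0, 24, 16, 23] (not full yet)
step 5: append 14 -> window=[0, 24, 16, 23, 14] -> max=24
step 6: append 14 -> window=[24, 16, 23, 14, 14] -> max=24
step 7: append 8 -> window=[16, 23, 14, 14, 8] -> max=23
step 8: append 21 -> window=[23, 14, 14, 8, 21] -> max=23
step 9: append 2 -> window=[14, 14, 8, 21, 2] -> max=21
Recorded maximums: 24 24 23 23 21
Changes between consecutive maximums: 2

Answer: 2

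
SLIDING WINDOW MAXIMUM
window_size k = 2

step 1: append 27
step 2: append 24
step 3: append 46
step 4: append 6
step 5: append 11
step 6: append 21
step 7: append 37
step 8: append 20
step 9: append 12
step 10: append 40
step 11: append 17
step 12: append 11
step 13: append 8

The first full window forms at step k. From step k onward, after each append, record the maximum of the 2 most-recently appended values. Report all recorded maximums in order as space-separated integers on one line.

step 1: append 27 -> window=[27] (not full yet)
step 2: append 24 -> window=[27, 24] -> max=27
step 3: append 46 -> window=[24, 46] -> max=46
step 4: append 6 -> window=[46, 6] -> max=46
step 5: append 11 -> window=[6, 11] -> max=11
step 6: append 21 -> window=[11, 21] -> max=21
step 7: append 37 -> window=[21, 37] -> max=37
step 8: append 20 -> window=[37, 20] -> max=37
step 9: append 12 -> window=[20, 12] -> max=20
step 10: append 40 -> window=[12, 40] -> max=40
step 11: append 17 -> window=[40, 17] -> max=40
step 12: append 11 -> window=[17, 11] -> max=17
step 13: append 8 -> window=[11, 8] -> max=11

Answer: 27 46 46 11 21 37 37 20 40 40 17 11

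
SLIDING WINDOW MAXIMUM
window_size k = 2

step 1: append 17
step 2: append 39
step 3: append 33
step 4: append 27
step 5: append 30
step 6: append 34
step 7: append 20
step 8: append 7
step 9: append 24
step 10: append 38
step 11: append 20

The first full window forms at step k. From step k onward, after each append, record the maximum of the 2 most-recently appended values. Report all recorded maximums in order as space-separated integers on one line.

Answer: 39 39 33 30 34 34 20 24 38 38

Derivation:
step 1: append 17 -> window=[17] (not full yet)
step 2: append 39 -> window=[17, 39] -> max=39
step 3: append 33 -> window=[39, 33] -> max=39
step 4: append 27 -> window=[33, 27] -> max=33
step 5: append 30 -> window=[27, 30] -> max=30
step 6: append 34 -> window=[30, 34] -> max=34
step 7: append 20 -> window=[34, 20] -> max=34
step 8: append 7 -> window=[20, 7] -> max=20
step 9: append 24 -> window=[7, 24] -> max=24
step 10: append 38 -> window=[24, 38] -> max=38
step 11: append 20 -> window=[38, 20] -> max=38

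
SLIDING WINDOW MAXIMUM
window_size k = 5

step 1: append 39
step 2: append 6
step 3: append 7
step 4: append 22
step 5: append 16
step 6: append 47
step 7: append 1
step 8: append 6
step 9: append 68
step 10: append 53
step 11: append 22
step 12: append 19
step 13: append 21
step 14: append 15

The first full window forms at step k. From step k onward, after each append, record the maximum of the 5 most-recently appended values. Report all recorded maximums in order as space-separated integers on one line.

step 1: append 39 -> window=[39] (not full yet)
step 2: append 6 -> window=[39, 6] (not full yet)
step 3: append 7 -> window=[39, 6, 7] (not full yet)
step 4: append 22 -> window=[39, 6, 7, 22] (not full yet)
step 5: append 16 -> window=[39, 6, 7, 22, 16] -> max=39
step 6: append 47 -> window=[6, 7, 22, 16, 47] -> max=47
step 7: append 1 -> window=[7, 22, 16, 47, 1] -> max=47
step 8: append 6 -> window=[22, 16, 47, 1, 6] -> max=47
step 9: append 68 -> window=[16, 47, 1, 6, 68] -> max=68
step 10: append 53 -> window=[47, 1, 6, 68, 53] -> max=68
step 11: append 22 -> window=[1, 6, 68, 53, 22] -> max=68
step 12: append 19 -> window=[6, 68, 53, 22, 19] -> max=68
step 13: append 21 -> window=[68, 53, 22, 19, 21] -> max=68
step 14: append 15 -> window=[53, 22, 19, 21, 15] -> max=53

Answer: 39 47 47 47 68 68 68 68 68 53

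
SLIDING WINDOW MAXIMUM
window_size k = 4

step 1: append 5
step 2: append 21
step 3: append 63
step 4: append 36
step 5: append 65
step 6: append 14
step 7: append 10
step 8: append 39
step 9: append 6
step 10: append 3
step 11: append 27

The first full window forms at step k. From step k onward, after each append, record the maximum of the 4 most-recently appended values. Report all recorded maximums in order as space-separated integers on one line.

step 1: append 5 -> window=[5] (not full yet)
step 2: append 21 -> window=[5, 21] (not full yet)
step 3: append 63 -> window=[5, 21, 63] (not full yet)
step 4: append 36 -> window=[5, 21, 63, 36] -> max=63
step 5: append 65 -> window=[21, 63, 36, 65] -> max=65
step 6: append 14 -> window=[63, 36, 65, 14] -> max=65
step 7: append 10 -> window=[36, 65, 14, 10] -> max=65
step 8: append 39 -> window=[65, 14, 10, 39] -> max=65
step 9: append 6 -> window=[14, 10, 39, 6] -> max=39
step 10: append 3 -> window=[10, 39, 6, 3] -> max=39
step 11: append 27 -> window=[39, 6, 3, 27] -> max=39

Answer: 63 65 65 65 65 39 39 39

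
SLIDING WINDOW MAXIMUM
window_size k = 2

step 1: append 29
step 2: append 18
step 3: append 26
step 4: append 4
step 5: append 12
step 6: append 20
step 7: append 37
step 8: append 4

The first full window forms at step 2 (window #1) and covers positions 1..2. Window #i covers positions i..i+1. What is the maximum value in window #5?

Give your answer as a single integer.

step 1: append 29 -> window=[29] (not full yet)
step 2: append 18 -> window=[29, 18] -> max=29
step 3: append 26 -> window=[18, 26] -> max=26
step 4: append 4 -> window=[26, 4] -> max=26
step 5: append 12 -> window=[4, 12] -> max=12
step 6: append 20 -> window=[12, 20] -> max=20
Window #5 max = 20

Answer: 20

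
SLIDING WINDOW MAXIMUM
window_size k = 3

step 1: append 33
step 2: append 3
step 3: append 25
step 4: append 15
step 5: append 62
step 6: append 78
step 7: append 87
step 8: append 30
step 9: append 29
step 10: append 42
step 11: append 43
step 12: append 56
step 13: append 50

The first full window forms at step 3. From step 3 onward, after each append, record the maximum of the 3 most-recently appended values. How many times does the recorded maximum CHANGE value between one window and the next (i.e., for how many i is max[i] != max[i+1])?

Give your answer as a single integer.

step 1: append 33 -> window=[33] (not full yet)
step 2: append 3 -> window=[33, 3] (not full yet)
step 3: append 25 -> window=[33, 3, 25] -> max=33
step 4: append 15 -> window=[3, 25, 15] -> max=25
step 5: append 62 -> window=[25, 15, 62] -> max=62
step 6: append 78 -> window=[15, 62, 78] -> max=78
step 7: append 87 -> window=[62, 78, 87] -> max=87
step 8: append 30 -> window=[78, 87, 30] -> max=87
step 9: append 29 -> window=[87, 30, 29] -> max=87
step 10: append 42 -> window=[30, 29, 42] -> max=42
step 11: append 43 -> window=[29, 42, 43] -> max=43
step 12: append 56 -> window=[42, 43, 56] -> max=56
step 13: append 50 -> window=[43, 56, 50] -> max=56
Recorded maximums: 33 25 62 78 87 87 87 42 43 56 56
Changes between consecutive maximums: 7

Answer: 7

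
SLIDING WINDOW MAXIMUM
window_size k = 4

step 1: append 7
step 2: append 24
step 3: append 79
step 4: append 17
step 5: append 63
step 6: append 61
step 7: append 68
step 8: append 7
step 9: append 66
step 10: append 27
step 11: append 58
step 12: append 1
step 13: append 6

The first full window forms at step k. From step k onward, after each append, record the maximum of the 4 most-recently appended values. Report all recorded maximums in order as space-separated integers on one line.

step 1: append 7 -> window=[7] (not full yet)
step 2: append 24 -> window=[7, 24] (not full yet)
step 3: append 79 -> window=[7, 24, 79] (not full yet)
step 4: append 17 -> window=[7, 24, 79, 17] -> max=79
step 5: append 63 -> window=[24, 79, 17, 63] -> max=79
step 6: append 61 -> window=[79, 17, 63, 61] -> max=79
step 7: append 68 -> window=[17, 63, 61, 68] -> max=68
step 8: append 7 -> window=[63, 61, 68, 7] -> max=68
step 9: append 66 -> window=[61, 68, 7, 66] -> max=68
step 10: append 27 -> window=[68, 7, 66, 27] -> max=68
step 11: append 58 -> window=[7, 66, 27, 58] -> max=66
step 12: append 1 -> window=[66, 27, 58, 1] -> max=66
step 13: append 6 -> window=[27, 58, 1, 6] -> max=58

Answer: 79 79 79 68 68 68 68 66 66 58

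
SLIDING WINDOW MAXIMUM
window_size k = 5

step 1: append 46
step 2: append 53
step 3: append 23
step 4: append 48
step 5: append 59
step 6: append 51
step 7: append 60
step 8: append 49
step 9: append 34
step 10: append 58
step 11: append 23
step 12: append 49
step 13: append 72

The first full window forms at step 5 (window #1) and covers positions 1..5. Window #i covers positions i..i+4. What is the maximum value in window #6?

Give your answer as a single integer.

Answer: 60

Derivation:
step 1: append 46 -> window=[46] (not full yet)
step 2: append 53 -> window=[46, 53] (not full yet)
step 3: append 23 -> window=[46, 53, 23] (not full yet)
step 4: append 48 -> window=[46, 53, 23, 48] (not full yet)
step 5: append 59 -> window=[46, 53, 23, 48, 59] -> max=59
step 6: append 51 -> window=[53, 23, 48, 59, 51] -> max=59
step 7: append 60 -> window=[23, 48, 59, 51, 60] -> max=60
step 8: append 49 -> window=[48, 59, 51, 60, 49] -> max=60
step 9: append 34 -> window=[59, 51, 60, 49, 34] -> max=60
step 10: append 58 -> window=[51, 60, 49, 34, 58] -> max=60
Window #6 max = 60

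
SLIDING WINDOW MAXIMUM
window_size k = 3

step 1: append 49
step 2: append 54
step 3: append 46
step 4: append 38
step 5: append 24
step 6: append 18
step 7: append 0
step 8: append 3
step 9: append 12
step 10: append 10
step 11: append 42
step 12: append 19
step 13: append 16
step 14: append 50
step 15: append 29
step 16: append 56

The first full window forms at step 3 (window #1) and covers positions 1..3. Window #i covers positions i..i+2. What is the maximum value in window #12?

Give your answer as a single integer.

Answer: 50

Derivation:
step 1: append 49 -> window=[49] (not full yet)
step 2: append 54 -> window=[49, 54] (not full yet)
step 3: append 46 -> window=[49, 54, 46] -> max=54
step 4: append 38 -> window=[54, 46, 38] -> max=54
step 5: append 24 -> window=[46, 38, 24] -> max=46
step 6: append 18 -> window=[38, 24, 18] -> max=38
step 7: append 0 -> window=[24, 18, 0] -> max=24
step 8: append 3 -> window=[18, 0, 3] -> max=18
step 9: append 12 -> window=[0, 3, 12] -> max=12
step 10: append 10 -> window=[3, 12, 10] -> max=12
step 11: append 42 -> window=[12, 10, 42] -> max=42
step 12: append 19 -> window=[10, 42, 19] -> max=42
step 13: append 16 -> window=[42, 19, 16] -> max=42
step 14: append 50 -> window=[19, 16, 50] -> max=50
Window #12 max = 50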